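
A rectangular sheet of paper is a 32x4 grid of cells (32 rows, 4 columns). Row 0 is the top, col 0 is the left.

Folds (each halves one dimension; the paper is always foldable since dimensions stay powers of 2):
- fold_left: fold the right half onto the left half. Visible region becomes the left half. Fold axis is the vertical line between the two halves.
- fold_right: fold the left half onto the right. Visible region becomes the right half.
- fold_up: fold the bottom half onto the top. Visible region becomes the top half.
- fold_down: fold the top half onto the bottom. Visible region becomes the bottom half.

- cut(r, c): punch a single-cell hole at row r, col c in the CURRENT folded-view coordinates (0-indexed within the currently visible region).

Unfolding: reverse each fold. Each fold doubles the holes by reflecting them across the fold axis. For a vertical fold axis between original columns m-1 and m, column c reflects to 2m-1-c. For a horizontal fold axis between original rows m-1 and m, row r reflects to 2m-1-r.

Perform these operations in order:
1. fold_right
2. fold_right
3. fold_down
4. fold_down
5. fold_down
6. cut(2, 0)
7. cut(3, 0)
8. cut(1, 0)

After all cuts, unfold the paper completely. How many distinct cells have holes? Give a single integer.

Answer: 96

Derivation:
Op 1 fold_right: fold axis v@2; visible region now rows[0,32) x cols[2,4) = 32x2
Op 2 fold_right: fold axis v@3; visible region now rows[0,32) x cols[3,4) = 32x1
Op 3 fold_down: fold axis h@16; visible region now rows[16,32) x cols[3,4) = 16x1
Op 4 fold_down: fold axis h@24; visible region now rows[24,32) x cols[3,4) = 8x1
Op 5 fold_down: fold axis h@28; visible region now rows[28,32) x cols[3,4) = 4x1
Op 6 cut(2, 0): punch at orig (30,3); cuts so far [(30, 3)]; region rows[28,32) x cols[3,4) = 4x1
Op 7 cut(3, 0): punch at orig (31,3); cuts so far [(30, 3), (31, 3)]; region rows[28,32) x cols[3,4) = 4x1
Op 8 cut(1, 0): punch at orig (29,3); cuts so far [(29, 3), (30, 3), (31, 3)]; region rows[28,32) x cols[3,4) = 4x1
Unfold 1 (reflect across h@28): 6 holes -> [(24, 3), (25, 3), (26, 3), (29, 3), (30, 3), (31, 3)]
Unfold 2 (reflect across h@24): 12 holes -> [(16, 3), (17, 3), (18, 3), (21, 3), (22, 3), (23, 3), (24, 3), (25, 3), (26, 3), (29, 3), (30, 3), (31, 3)]
Unfold 3 (reflect across h@16): 24 holes -> [(0, 3), (1, 3), (2, 3), (5, 3), (6, 3), (7, 3), (8, 3), (9, 3), (10, 3), (13, 3), (14, 3), (15, 3), (16, 3), (17, 3), (18, 3), (21, 3), (22, 3), (23, 3), (24, 3), (25, 3), (26, 3), (29, 3), (30, 3), (31, 3)]
Unfold 4 (reflect across v@3): 48 holes -> [(0, 2), (0, 3), (1, 2), (1, 3), (2, 2), (2, 3), (5, 2), (5, 3), (6, 2), (6, 3), (7, 2), (7, 3), (8, 2), (8, 3), (9, 2), (9, 3), (10, 2), (10, 3), (13, 2), (13, 3), (14, 2), (14, 3), (15, 2), (15, 3), (16, 2), (16, 3), (17, 2), (17, 3), (18, 2), (18, 3), (21, 2), (21, 3), (22, 2), (22, 3), (23, 2), (23, 3), (24, 2), (24, 3), (25, 2), (25, 3), (26, 2), (26, 3), (29, 2), (29, 3), (30, 2), (30, 3), (31, 2), (31, 3)]
Unfold 5 (reflect across v@2): 96 holes -> [(0, 0), (0, 1), (0, 2), (0, 3), (1, 0), (1, 1), (1, 2), (1, 3), (2, 0), (2, 1), (2, 2), (2, 3), (5, 0), (5, 1), (5, 2), (5, 3), (6, 0), (6, 1), (6, 2), (6, 3), (7, 0), (7, 1), (7, 2), (7, 3), (8, 0), (8, 1), (8, 2), (8, 3), (9, 0), (9, 1), (9, 2), (9, 3), (10, 0), (10, 1), (10, 2), (10, 3), (13, 0), (13, 1), (13, 2), (13, 3), (14, 0), (14, 1), (14, 2), (14, 3), (15, 0), (15, 1), (15, 2), (15, 3), (16, 0), (16, 1), (16, 2), (16, 3), (17, 0), (17, 1), (17, 2), (17, 3), (18, 0), (18, 1), (18, 2), (18, 3), (21, 0), (21, 1), (21, 2), (21, 3), (22, 0), (22, 1), (22, 2), (22, 3), (23, 0), (23, 1), (23, 2), (23, 3), (24, 0), (24, 1), (24, 2), (24, 3), (25, 0), (25, 1), (25, 2), (25, 3), (26, 0), (26, 1), (26, 2), (26, 3), (29, 0), (29, 1), (29, 2), (29, 3), (30, 0), (30, 1), (30, 2), (30, 3), (31, 0), (31, 1), (31, 2), (31, 3)]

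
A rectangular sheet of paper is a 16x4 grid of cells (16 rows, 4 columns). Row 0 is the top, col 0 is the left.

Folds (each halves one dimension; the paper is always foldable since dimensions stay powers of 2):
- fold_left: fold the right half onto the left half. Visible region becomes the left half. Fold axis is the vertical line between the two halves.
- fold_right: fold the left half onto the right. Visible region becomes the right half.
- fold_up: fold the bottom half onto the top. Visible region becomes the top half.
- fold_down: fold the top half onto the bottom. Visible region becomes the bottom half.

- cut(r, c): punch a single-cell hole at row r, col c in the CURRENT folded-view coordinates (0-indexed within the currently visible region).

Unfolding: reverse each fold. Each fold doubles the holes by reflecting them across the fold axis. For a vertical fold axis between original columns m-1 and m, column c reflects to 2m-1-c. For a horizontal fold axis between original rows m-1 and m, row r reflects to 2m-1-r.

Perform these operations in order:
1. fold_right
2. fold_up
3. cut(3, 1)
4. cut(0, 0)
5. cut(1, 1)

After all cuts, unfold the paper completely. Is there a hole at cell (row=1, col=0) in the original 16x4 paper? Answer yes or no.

Op 1 fold_right: fold axis v@2; visible region now rows[0,16) x cols[2,4) = 16x2
Op 2 fold_up: fold axis h@8; visible region now rows[0,8) x cols[2,4) = 8x2
Op 3 cut(3, 1): punch at orig (3,3); cuts so far [(3, 3)]; region rows[0,8) x cols[2,4) = 8x2
Op 4 cut(0, 0): punch at orig (0,2); cuts so far [(0, 2), (3, 3)]; region rows[0,8) x cols[2,4) = 8x2
Op 5 cut(1, 1): punch at orig (1,3); cuts so far [(0, 2), (1, 3), (3, 3)]; region rows[0,8) x cols[2,4) = 8x2
Unfold 1 (reflect across h@8): 6 holes -> [(0, 2), (1, 3), (3, 3), (12, 3), (14, 3), (15, 2)]
Unfold 2 (reflect across v@2): 12 holes -> [(0, 1), (0, 2), (1, 0), (1, 3), (3, 0), (3, 3), (12, 0), (12, 3), (14, 0), (14, 3), (15, 1), (15, 2)]
Holes: [(0, 1), (0, 2), (1, 0), (1, 3), (3, 0), (3, 3), (12, 0), (12, 3), (14, 0), (14, 3), (15, 1), (15, 2)]

Answer: yes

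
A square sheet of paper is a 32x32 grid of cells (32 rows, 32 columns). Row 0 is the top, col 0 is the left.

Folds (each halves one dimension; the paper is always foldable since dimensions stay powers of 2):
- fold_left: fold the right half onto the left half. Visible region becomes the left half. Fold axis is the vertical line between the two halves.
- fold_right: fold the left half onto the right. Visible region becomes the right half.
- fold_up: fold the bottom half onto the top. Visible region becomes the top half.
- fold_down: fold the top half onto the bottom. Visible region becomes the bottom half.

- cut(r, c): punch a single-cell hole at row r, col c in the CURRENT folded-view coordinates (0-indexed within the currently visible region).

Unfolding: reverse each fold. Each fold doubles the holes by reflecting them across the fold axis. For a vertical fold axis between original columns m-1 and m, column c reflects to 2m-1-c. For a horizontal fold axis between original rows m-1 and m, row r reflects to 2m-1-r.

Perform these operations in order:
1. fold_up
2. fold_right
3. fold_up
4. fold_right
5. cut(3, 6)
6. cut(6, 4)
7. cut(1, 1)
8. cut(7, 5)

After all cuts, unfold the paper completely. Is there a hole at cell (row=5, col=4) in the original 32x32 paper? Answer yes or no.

Answer: no

Derivation:
Op 1 fold_up: fold axis h@16; visible region now rows[0,16) x cols[0,32) = 16x32
Op 2 fold_right: fold axis v@16; visible region now rows[0,16) x cols[16,32) = 16x16
Op 3 fold_up: fold axis h@8; visible region now rows[0,8) x cols[16,32) = 8x16
Op 4 fold_right: fold axis v@24; visible region now rows[0,8) x cols[24,32) = 8x8
Op 5 cut(3, 6): punch at orig (3,30); cuts so far [(3, 30)]; region rows[0,8) x cols[24,32) = 8x8
Op 6 cut(6, 4): punch at orig (6,28); cuts so far [(3, 30), (6, 28)]; region rows[0,8) x cols[24,32) = 8x8
Op 7 cut(1, 1): punch at orig (1,25); cuts so far [(1, 25), (3, 30), (6, 28)]; region rows[0,8) x cols[24,32) = 8x8
Op 8 cut(7, 5): punch at orig (7,29); cuts so far [(1, 25), (3, 30), (6, 28), (7, 29)]; region rows[0,8) x cols[24,32) = 8x8
Unfold 1 (reflect across v@24): 8 holes -> [(1, 22), (1, 25), (3, 17), (3, 30), (6, 19), (6, 28), (7, 18), (7, 29)]
Unfold 2 (reflect across h@8): 16 holes -> [(1, 22), (1, 25), (3, 17), (3, 30), (6, 19), (6, 28), (7, 18), (7, 29), (8, 18), (8, 29), (9, 19), (9, 28), (12, 17), (12, 30), (14, 22), (14, 25)]
Unfold 3 (reflect across v@16): 32 holes -> [(1, 6), (1, 9), (1, 22), (1, 25), (3, 1), (3, 14), (3, 17), (3, 30), (6, 3), (6, 12), (6, 19), (6, 28), (7, 2), (7, 13), (7, 18), (7, 29), (8, 2), (8, 13), (8, 18), (8, 29), (9, 3), (9, 12), (9, 19), (9, 28), (12, 1), (12, 14), (12, 17), (12, 30), (14, 6), (14, 9), (14, 22), (14, 25)]
Unfold 4 (reflect across h@16): 64 holes -> [(1, 6), (1, 9), (1, 22), (1, 25), (3, 1), (3, 14), (3, 17), (3, 30), (6, 3), (6, 12), (6, 19), (6, 28), (7, 2), (7, 13), (7, 18), (7, 29), (8, 2), (8, 13), (8, 18), (8, 29), (9, 3), (9, 12), (9, 19), (9, 28), (12, 1), (12, 14), (12, 17), (12, 30), (14, 6), (14, 9), (14, 22), (14, 25), (17, 6), (17, 9), (17, 22), (17, 25), (19, 1), (19, 14), (19, 17), (19, 30), (22, 3), (22, 12), (22, 19), (22, 28), (23, 2), (23, 13), (23, 18), (23, 29), (24, 2), (24, 13), (24, 18), (24, 29), (25, 3), (25, 12), (25, 19), (25, 28), (28, 1), (28, 14), (28, 17), (28, 30), (30, 6), (30, 9), (30, 22), (30, 25)]
Holes: [(1, 6), (1, 9), (1, 22), (1, 25), (3, 1), (3, 14), (3, 17), (3, 30), (6, 3), (6, 12), (6, 19), (6, 28), (7, 2), (7, 13), (7, 18), (7, 29), (8, 2), (8, 13), (8, 18), (8, 29), (9, 3), (9, 12), (9, 19), (9, 28), (12, 1), (12, 14), (12, 17), (12, 30), (14, 6), (14, 9), (14, 22), (14, 25), (17, 6), (17, 9), (17, 22), (17, 25), (19, 1), (19, 14), (19, 17), (19, 30), (22, 3), (22, 12), (22, 19), (22, 28), (23, 2), (23, 13), (23, 18), (23, 29), (24, 2), (24, 13), (24, 18), (24, 29), (25, 3), (25, 12), (25, 19), (25, 28), (28, 1), (28, 14), (28, 17), (28, 30), (30, 6), (30, 9), (30, 22), (30, 25)]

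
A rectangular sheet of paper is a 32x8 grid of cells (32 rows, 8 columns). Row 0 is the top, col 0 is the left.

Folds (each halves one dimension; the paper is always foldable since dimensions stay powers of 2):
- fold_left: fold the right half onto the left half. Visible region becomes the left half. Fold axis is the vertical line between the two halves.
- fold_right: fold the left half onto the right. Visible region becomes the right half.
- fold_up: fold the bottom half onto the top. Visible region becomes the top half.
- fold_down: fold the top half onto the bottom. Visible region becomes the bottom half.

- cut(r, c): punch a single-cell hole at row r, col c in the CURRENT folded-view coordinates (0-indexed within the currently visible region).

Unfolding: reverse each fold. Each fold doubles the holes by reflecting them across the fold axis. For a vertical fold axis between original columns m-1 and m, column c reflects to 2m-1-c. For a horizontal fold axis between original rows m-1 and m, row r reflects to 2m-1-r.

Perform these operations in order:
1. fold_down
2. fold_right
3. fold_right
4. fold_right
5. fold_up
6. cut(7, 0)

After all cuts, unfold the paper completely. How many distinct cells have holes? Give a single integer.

Op 1 fold_down: fold axis h@16; visible region now rows[16,32) x cols[0,8) = 16x8
Op 2 fold_right: fold axis v@4; visible region now rows[16,32) x cols[4,8) = 16x4
Op 3 fold_right: fold axis v@6; visible region now rows[16,32) x cols[6,8) = 16x2
Op 4 fold_right: fold axis v@7; visible region now rows[16,32) x cols[7,8) = 16x1
Op 5 fold_up: fold axis h@24; visible region now rows[16,24) x cols[7,8) = 8x1
Op 6 cut(7, 0): punch at orig (23,7); cuts so far [(23, 7)]; region rows[16,24) x cols[7,8) = 8x1
Unfold 1 (reflect across h@24): 2 holes -> [(23, 7), (24, 7)]
Unfold 2 (reflect across v@7): 4 holes -> [(23, 6), (23, 7), (24, 6), (24, 7)]
Unfold 3 (reflect across v@6): 8 holes -> [(23, 4), (23, 5), (23, 6), (23, 7), (24, 4), (24, 5), (24, 6), (24, 7)]
Unfold 4 (reflect across v@4): 16 holes -> [(23, 0), (23, 1), (23, 2), (23, 3), (23, 4), (23, 5), (23, 6), (23, 7), (24, 0), (24, 1), (24, 2), (24, 3), (24, 4), (24, 5), (24, 6), (24, 7)]
Unfold 5 (reflect across h@16): 32 holes -> [(7, 0), (7, 1), (7, 2), (7, 3), (7, 4), (7, 5), (7, 6), (7, 7), (8, 0), (8, 1), (8, 2), (8, 3), (8, 4), (8, 5), (8, 6), (8, 7), (23, 0), (23, 1), (23, 2), (23, 3), (23, 4), (23, 5), (23, 6), (23, 7), (24, 0), (24, 1), (24, 2), (24, 3), (24, 4), (24, 5), (24, 6), (24, 7)]

Answer: 32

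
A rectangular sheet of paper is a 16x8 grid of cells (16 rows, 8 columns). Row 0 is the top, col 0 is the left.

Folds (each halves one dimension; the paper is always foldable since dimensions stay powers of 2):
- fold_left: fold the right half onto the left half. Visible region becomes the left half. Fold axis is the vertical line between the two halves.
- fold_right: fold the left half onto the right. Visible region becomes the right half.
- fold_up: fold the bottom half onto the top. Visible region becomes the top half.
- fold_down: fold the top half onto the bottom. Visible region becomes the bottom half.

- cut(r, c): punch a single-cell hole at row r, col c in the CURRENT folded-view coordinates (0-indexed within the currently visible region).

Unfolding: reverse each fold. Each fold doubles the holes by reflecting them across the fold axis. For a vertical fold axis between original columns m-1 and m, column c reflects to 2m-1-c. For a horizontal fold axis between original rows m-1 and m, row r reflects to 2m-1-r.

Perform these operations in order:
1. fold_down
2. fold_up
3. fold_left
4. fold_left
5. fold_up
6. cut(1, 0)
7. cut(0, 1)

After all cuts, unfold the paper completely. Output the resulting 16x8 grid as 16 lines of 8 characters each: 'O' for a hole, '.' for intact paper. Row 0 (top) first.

Answer: .OO..OO.
O..OO..O
O..OO..O
.OO..OO.
.OO..OO.
O..OO..O
O..OO..O
.OO..OO.
.OO..OO.
O..OO..O
O..OO..O
.OO..OO.
.OO..OO.
O..OO..O
O..OO..O
.OO..OO.

Derivation:
Op 1 fold_down: fold axis h@8; visible region now rows[8,16) x cols[0,8) = 8x8
Op 2 fold_up: fold axis h@12; visible region now rows[8,12) x cols[0,8) = 4x8
Op 3 fold_left: fold axis v@4; visible region now rows[8,12) x cols[0,4) = 4x4
Op 4 fold_left: fold axis v@2; visible region now rows[8,12) x cols[0,2) = 4x2
Op 5 fold_up: fold axis h@10; visible region now rows[8,10) x cols[0,2) = 2x2
Op 6 cut(1, 0): punch at orig (9,0); cuts so far [(9, 0)]; region rows[8,10) x cols[0,2) = 2x2
Op 7 cut(0, 1): punch at orig (8,1); cuts so far [(8, 1), (9, 0)]; region rows[8,10) x cols[0,2) = 2x2
Unfold 1 (reflect across h@10): 4 holes -> [(8, 1), (9, 0), (10, 0), (11, 1)]
Unfold 2 (reflect across v@2): 8 holes -> [(8, 1), (8, 2), (9, 0), (9, 3), (10, 0), (10, 3), (11, 1), (11, 2)]
Unfold 3 (reflect across v@4): 16 holes -> [(8, 1), (8, 2), (8, 5), (8, 6), (9, 0), (9, 3), (9, 4), (9, 7), (10, 0), (10, 3), (10, 4), (10, 7), (11, 1), (11, 2), (11, 5), (11, 6)]
Unfold 4 (reflect across h@12): 32 holes -> [(8, 1), (8, 2), (8, 5), (8, 6), (9, 0), (9, 3), (9, 4), (9, 7), (10, 0), (10, 3), (10, 4), (10, 7), (11, 1), (11, 2), (11, 5), (11, 6), (12, 1), (12, 2), (12, 5), (12, 6), (13, 0), (13, 3), (13, 4), (13, 7), (14, 0), (14, 3), (14, 4), (14, 7), (15, 1), (15, 2), (15, 5), (15, 6)]
Unfold 5 (reflect across h@8): 64 holes -> [(0, 1), (0, 2), (0, 5), (0, 6), (1, 0), (1, 3), (1, 4), (1, 7), (2, 0), (2, 3), (2, 4), (2, 7), (3, 1), (3, 2), (3, 5), (3, 6), (4, 1), (4, 2), (4, 5), (4, 6), (5, 0), (5, 3), (5, 4), (5, 7), (6, 0), (6, 3), (6, 4), (6, 7), (7, 1), (7, 2), (7, 5), (7, 6), (8, 1), (8, 2), (8, 5), (8, 6), (9, 0), (9, 3), (9, 4), (9, 7), (10, 0), (10, 3), (10, 4), (10, 7), (11, 1), (11, 2), (11, 5), (11, 6), (12, 1), (12, 2), (12, 5), (12, 6), (13, 0), (13, 3), (13, 4), (13, 7), (14, 0), (14, 3), (14, 4), (14, 7), (15, 1), (15, 2), (15, 5), (15, 6)]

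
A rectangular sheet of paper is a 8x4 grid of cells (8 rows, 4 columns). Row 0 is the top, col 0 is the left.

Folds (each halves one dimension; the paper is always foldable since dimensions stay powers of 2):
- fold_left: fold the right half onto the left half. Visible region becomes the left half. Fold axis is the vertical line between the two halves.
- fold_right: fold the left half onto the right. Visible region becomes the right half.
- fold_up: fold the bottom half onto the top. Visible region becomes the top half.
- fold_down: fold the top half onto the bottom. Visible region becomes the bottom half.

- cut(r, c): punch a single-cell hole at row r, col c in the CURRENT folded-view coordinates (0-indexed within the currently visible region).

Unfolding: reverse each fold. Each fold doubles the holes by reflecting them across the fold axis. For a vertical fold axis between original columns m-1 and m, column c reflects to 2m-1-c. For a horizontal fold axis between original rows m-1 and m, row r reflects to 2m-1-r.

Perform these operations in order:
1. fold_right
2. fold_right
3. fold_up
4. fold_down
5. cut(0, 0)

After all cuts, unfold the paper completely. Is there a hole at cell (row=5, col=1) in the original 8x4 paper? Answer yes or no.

Answer: yes

Derivation:
Op 1 fold_right: fold axis v@2; visible region now rows[0,8) x cols[2,4) = 8x2
Op 2 fold_right: fold axis v@3; visible region now rows[0,8) x cols[3,4) = 8x1
Op 3 fold_up: fold axis h@4; visible region now rows[0,4) x cols[3,4) = 4x1
Op 4 fold_down: fold axis h@2; visible region now rows[2,4) x cols[3,4) = 2x1
Op 5 cut(0, 0): punch at orig (2,3); cuts so far [(2, 3)]; region rows[2,4) x cols[3,4) = 2x1
Unfold 1 (reflect across h@2): 2 holes -> [(1, 3), (2, 3)]
Unfold 2 (reflect across h@4): 4 holes -> [(1, 3), (2, 3), (5, 3), (6, 3)]
Unfold 3 (reflect across v@3): 8 holes -> [(1, 2), (1, 3), (2, 2), (2, 3), (5, 2), (5, 3), (6, 2), (6, 3)]
Unfold 4 (reflect across v@2): 16 holes -> [(1, 0), (1, 1), (1, 2), (1, 3), (2, 0), (2, 1), (2, 2), (2, 3), (5, 0), (5, 1), (5, 2), (5, 3), (6, 0), (6, 1), (6, 2), (6, 3)]
Holes: [(1, 0), (1, 1), (1, 2), (1, 3), (2, 0), (2, 1), (2, 2), (2, 3), (5, 0), (5, 1), (5, 2), (5, 3), (6, 0), (6, 1), (6, 2), (6, 3)]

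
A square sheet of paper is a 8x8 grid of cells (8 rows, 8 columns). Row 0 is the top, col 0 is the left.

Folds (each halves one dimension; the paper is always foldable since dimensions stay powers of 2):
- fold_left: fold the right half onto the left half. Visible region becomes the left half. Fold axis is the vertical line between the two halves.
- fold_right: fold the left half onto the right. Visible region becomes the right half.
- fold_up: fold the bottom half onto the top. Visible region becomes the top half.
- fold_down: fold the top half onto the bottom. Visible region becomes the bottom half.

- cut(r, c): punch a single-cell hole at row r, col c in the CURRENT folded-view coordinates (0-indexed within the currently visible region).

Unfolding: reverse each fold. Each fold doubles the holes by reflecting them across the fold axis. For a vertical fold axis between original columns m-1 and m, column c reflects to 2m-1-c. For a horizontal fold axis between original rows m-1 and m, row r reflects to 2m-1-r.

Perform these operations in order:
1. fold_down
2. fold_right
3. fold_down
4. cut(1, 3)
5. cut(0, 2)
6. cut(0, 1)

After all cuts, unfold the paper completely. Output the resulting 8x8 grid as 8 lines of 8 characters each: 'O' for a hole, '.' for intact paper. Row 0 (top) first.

Op 1 fold_down: fold axis h@4; visible region now rows[4,8) x cols[0,8) = 4x8
Op 2 fold_right: fold axis v@4; visible region now rows[4,8) x cols[4,8) = 4x4
Op 3 fold_down: fold axis h@6; visible region now rows[6,8) x cols[4,8) = 2x4
Op 4 cut(1, 3): punch at orig (7,7); cuts so far [(7, 7)]; region rows[6,8) x cols[4,8) = 2x4
Op 5 cut(0, 2): punch at orig (6,6); cuts so far [(6, 6), (7, 7)]; region rows[6,8) x cols[4,8) = 2x4
Op 6 cut(0, 1): punch at orig (6,5); cuts so far [(6, 5), (6, 6), (7, 7)]; region rows[6,8) x cols[4,8) = 2x4
Unfold 1 (reflect across h@6): 6 holes -> [(4, 7), (5, 5), (5, 6), (6, 5), (6, 6), (7, 7)]
Unfold 2 (reflect across v@4): 12 holes -> [(4, 0), (4, 7), (5, 1), (5, 2), (5, 5), (5, 6), (6, 1), (6, 2), (6, 5), (6, 6), (7, 0), (7, 7)]
Unfold 3 (reflect across h@4): 24 holes -> [(0, 0), (0, 7), (1, 1), (1, 2), (1, 5), (1, 6), (2, 1), (2, 2), (2, 5), (2, 6), (3, 0), (3, 7), (4, 0), (4, 7), (5, 1), (5, 2), (5, 5), (5, 6), (6, 1), (6, 2), (6, 5), (6, 6), (7, 0), (7, 7)]

Answer: O......O
.OO..OO.
.OO..OO.
O......O
O......O
.OO..OO.
.OO..OO.
O......O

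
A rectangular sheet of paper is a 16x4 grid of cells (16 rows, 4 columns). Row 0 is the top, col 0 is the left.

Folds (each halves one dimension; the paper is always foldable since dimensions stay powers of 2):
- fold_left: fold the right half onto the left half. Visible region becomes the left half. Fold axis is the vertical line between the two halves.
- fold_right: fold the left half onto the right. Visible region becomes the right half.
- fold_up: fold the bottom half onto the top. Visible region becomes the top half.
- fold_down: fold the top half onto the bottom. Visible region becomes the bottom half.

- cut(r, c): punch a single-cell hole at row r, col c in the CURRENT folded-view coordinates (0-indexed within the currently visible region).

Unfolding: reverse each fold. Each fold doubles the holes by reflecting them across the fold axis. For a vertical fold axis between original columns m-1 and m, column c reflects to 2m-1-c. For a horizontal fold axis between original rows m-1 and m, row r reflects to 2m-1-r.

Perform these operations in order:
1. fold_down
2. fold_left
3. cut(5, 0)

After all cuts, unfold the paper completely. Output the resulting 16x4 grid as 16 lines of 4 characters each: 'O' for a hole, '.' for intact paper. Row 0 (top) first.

Answer: ....
....
O..O
....
....
....
....
....
....
....
....
....
....
O..O
....
....

Derivation:
Op 1 fold_down: fold axis h@8; visible region now rows[8,16) x cols[0,4) = 8x4
Op 2 fold_left: fold axis v@2; visible region now rows[8,16) x cols[0,2) = 8x2
Op 3 cut(5, 0): punch at orig (13,0); cuts so far [(13, 0)]; region rows[8,16) x cols[0,2) = 8x2
Unfold 1 (reflect across v@2): 2 holes -> [(13, 0), (13, 3)]
Unfold 2 (reflect across h@8): 4 holes -> [(2, 0), (2, 3), (13, 0), (13, 3)]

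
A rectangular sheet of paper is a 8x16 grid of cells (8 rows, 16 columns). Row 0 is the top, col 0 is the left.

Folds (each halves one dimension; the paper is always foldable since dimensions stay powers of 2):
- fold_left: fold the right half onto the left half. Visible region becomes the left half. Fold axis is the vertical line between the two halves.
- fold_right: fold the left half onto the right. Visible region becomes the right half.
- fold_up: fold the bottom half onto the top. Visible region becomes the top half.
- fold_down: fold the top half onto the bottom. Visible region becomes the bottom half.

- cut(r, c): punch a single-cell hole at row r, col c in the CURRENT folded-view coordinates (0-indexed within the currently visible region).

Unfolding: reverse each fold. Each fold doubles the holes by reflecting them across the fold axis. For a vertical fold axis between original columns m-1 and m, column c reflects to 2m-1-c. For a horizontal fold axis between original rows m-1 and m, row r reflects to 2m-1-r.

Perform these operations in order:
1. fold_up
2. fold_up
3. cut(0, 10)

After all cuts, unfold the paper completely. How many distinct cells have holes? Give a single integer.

Op 1 fold_up: fold axis h@4; visible region now rows[0,4) x cols[0,16) = 4x16
Op 2 fold_up: fold axis h@2; visible region now rows[0,2) x cols[0,16) = 2x16
Op 3 cut(0, 10): punch at orig (0,10); cuts so far [(0, 10)]; region rows[0,2) x cols[0,16) = 2x16
Unfold 1 (reflect across h@2): 2 holes -> [(0, 10), (3, 10)]
Unfold 2 (reflect across h@4): 4 holes -> [(0, 10), (3, 10), (4, 10), (7, 10)]

Answer: 4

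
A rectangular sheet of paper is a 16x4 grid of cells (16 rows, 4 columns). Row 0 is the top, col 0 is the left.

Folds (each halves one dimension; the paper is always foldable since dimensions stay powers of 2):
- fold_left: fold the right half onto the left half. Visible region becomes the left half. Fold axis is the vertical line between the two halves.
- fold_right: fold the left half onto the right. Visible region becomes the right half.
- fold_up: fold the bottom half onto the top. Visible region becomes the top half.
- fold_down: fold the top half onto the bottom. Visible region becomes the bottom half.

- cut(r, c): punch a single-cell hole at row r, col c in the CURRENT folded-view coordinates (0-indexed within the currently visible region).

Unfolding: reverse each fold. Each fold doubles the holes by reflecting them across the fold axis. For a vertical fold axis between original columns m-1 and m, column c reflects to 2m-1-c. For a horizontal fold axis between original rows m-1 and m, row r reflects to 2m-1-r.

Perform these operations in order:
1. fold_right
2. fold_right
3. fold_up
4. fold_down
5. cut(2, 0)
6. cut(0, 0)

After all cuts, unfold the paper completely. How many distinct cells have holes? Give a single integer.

Op 1 fold_right: fold axis v@2; visible region now rows[0,16) x cols[2,4) = 16x2
Op 2 fold_right: fold axis v@3; visible region now rows[0,16) x cols[3,4) = 16x1
Op 3 fold_up: fold axis h@8; visible region now rows[0,8) x cols[3,4) = 8x1
Op 4 fold_down: fold axis h@4; visible region now rows[4,8) x cols[3,4) = 4x1
Op 5 cut(2, 0): punch at orig (6,3); cuts so far [(6, 3)]; region rows[4,8) x cols[3,4) = 4x1
Op 6 cut(0, 0): punch at orig (4,3); cuts so far [(4, 3), (6, 3)]; region rows[4,8) x cols[3,4) = 4x1
Unfold 1 (reflect across h@4): 4 holes -> [(1, 3), (3, 3), (4, 3), (6, 3)]
Unfold 2 (reflect across h@8): 8 holes -> [(1, 3), (3, 3), (4, 3), (6, 3), (9, 3), (11, 3), (12, 3), (14, 3)]
Unfold 3 (reflect across v@3): 16 holes -> [(1, 2), (1, 3), (3, 2), (3, 3), (4, 2), (4, 3), (6, 2), (6, 3), (9, 2), (9, 3), (11, 2), (11, 3), (12, 2), (12, 3), (14, 2), (14, 3)]
Unfold 4 (reflect across v@2): 32 holes -> [(1, 0), (1, 1), (1, 2), (1, 3), (3, 0), (3, 1), (3, 2), (3, 3), (4, 0), (4, 1), (4, 2), (4, 3), (6, 0), (6, 1), (6, 2), (6, 3), (9, 0), (9, 1), (9, 2), (9, 3), (11, 0), (11, 1), (11, 2), (11, 3), (12, 0), (12, 1), (12, 2), (12, 3), (14, 0), (14, 1), (14, 2), (14, 3)]

Answer: 32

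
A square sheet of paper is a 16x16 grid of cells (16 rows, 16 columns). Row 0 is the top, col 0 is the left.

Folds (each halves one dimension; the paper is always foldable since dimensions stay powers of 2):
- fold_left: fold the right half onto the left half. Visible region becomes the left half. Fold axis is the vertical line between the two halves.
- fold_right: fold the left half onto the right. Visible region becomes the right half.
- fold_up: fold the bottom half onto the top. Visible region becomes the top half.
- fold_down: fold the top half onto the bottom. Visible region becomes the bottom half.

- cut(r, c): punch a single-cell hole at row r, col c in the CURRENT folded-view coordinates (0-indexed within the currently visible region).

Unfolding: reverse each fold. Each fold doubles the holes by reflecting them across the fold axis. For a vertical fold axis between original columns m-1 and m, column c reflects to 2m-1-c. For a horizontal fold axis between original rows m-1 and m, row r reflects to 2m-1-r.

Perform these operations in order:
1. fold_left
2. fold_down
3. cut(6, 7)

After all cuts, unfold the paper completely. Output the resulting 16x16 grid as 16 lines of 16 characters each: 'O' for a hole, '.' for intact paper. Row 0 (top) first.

Op 1 fold_left: fold axis v@8; visible region now rows[0,16) x cols[0,8) = 16x8
Op 2 fold_down: fold axis h@8; visible region now rows[8,16) x cols[0,8) = 8x8
Op 3 cut(6, 7): punch at orig (14,7); cuts so far [(14, 7)]; region rows[8,16) x cols[0,8) = 8x8
Unfold 1 (reflect across h@8): 2 holes -> [(1, 7), (14, 7)]
Unfold 2 (reflect across v@8): 4 holes -> [(1, 7), (1, 8), (14, 7), (14, 8)]

Answer: ................
.......OO.......
................
................
................
................
................
................
................
................
................
................
................
................
.......OO.......
................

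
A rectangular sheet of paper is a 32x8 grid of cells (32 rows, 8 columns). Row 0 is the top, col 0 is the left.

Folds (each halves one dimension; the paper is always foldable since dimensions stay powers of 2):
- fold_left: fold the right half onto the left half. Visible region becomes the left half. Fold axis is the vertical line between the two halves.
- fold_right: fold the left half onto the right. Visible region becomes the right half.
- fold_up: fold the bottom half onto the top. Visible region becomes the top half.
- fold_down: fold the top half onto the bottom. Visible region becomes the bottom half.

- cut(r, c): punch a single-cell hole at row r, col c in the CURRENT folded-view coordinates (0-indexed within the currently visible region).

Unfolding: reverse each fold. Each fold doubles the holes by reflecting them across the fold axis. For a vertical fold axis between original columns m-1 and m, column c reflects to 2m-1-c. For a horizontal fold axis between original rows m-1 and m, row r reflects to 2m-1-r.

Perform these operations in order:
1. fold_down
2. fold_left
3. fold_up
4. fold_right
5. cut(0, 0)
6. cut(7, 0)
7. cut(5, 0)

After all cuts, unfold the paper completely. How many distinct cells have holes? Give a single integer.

Op 1 fold_down: fold axis h@16; visible region now rows[16,32) x cols[0,8) = 16x8
Op 2 fold_left: fold axis v@4; visible region now rows[16,32) x cols[0,4) = 16x4
Op 3 fold_up: fold axis h@24; visible region now rows[16,24) x cols[0,4) = 8x4
Op 4 fold_right: fold axis v@2; visible region now rows[16,24) x cols[2,4) = 8x2
Op 5 cut(0, 0): punch at orig (16,2); cuts so far [(16, 2)]; region rows[16,24) x cols[2,4) = 8x2
Op 6 cut(7, 0): punch at orig (23,2); cuts so far [(16, 2), (23, 2)]; region rows[16,24) x cols[2,4) = 8x2
Op 7 cut(5, 0): punch at orig (21,2); cuts so far [(16, 2), (21, 2), (23, 2)]; region rows[16,24) x cols[2,4) = 8x2
Unfold 1 (reflect across v@2): 6 holes -> [(16, 1), (16, 2), (21, 1), (21, 2), (23, 1), (23, 2)]
Unfold 2 (reflect across h@24): 12 holes -> [(16, 1), (16, 2), (21, 1), (21, 2), (23, 1), (23, 2), (24, 1), (24, 2), (26, 1), (26, 2), (31, 1), (31, 2)]
Unfold 3 (reflect across v@4): 24 holes -> [(16, 1), (16, 2), (16, 5), (16, 6), (21, 1), (21, 2), (21, 5), (21, 6), (23, 1), (23, 2), (23, 5), (23, 6), (24, 1), (24, 2), (24, 5), (24, 6), (26, 1), (26, 2), (26, 5), (26, 6), (31, 1), (31, 2), (31, 5), (31, 6)]
Unfold 4 (reflect across h@16): 48 holes -> [(0, 1), (0, 2), (0, 5), (0, 6), (5, 1), (5, 2), (5, 5), (5, 6), (7, 1), (7, 2), (7, 5), (7, 6), (8, 1), (8, 2), (8, 5), (8, 6), (10, 1), (10, 2), (10, 5), (10, 6), (15, 1), (15, 2), (15, 5), (15, 6), (16, 1), (16, 2), (16, 5), (16, 6), (21, 1), (21, 2), (21, 5), (21, 6), (23, 1), (23, 2), (23, 5), (23, 6), (24, 1), (24, 2), (24, 5), (24, 6), (26, 1), (26, 2), (26, 5), (26, 6), (31, 1), (31, 2), (31, 5), (31, 6)]

Answer: 48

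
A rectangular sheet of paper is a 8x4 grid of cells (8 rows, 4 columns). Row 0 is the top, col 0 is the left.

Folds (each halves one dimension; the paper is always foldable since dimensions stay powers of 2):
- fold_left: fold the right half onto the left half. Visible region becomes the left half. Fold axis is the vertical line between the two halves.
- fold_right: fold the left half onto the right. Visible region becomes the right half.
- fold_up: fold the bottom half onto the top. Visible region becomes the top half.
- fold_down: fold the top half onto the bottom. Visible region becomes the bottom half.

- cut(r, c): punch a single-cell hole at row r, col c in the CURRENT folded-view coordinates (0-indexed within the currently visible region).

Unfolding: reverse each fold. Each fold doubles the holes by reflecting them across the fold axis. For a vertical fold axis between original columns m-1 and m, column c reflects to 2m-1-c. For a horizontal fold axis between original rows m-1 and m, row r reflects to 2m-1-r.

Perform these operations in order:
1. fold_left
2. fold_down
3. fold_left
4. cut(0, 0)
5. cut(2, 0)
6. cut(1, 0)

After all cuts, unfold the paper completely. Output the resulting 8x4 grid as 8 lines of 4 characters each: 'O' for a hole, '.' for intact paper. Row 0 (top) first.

Op 1 fold_left: fold axis v@2; visible region now rows[0,8) x cols[0,2) = 8x2
Op 2 fold_down: fold axis h@4; visible region now rows[4,8) x cols[0,2) = 4x2
Op 3 fold_left: fold axis v@1; visible region now rows[4,8) x cols[0,1) = 4x1
Op 4 cut(0, 0): punch at orig (4,0); cuts so far [(4, 0)]; region rows[4,8) x cols[0,1) = 4x1
Op 5 cut(2, 0): punch at orig (6,0); cuts so far [(4, 0), (6, 0)]; region rows[4,8) x cols[0,1) = 4x1
Op 6 cut(1, 0): punch at orig (5,0); cuts so far [(4, 0), (5, 0), (6, 0)]; region rows[4,8) x cols[0,1) = 4x1
Unfold 1 (reflect across v@1): 6 holes -> [(4, 0), (4, 1), (5, 0), (5, 1), (6, 0), (6, 1)]
Unfold 2 (reflect across h@4): 12 holes -> [(1, 0), (1, 1), (2, 0), (2, 1), (3, 0), (3, 1), (4, 0), (4, 1), (5, 0), (5, 1), (6, 0), (6, 1)]
Unfold 3 (reflect across v@2): 24 holes -> [(1, 0), (1, 1), (1, 2), (1, 3), (2, 0), (2, 1), (2, 2), (2, 3), (3, 0), (3, 1), (3, 2), (3, 3), (4, 0), (4, 1), (4, 2), (4, 3), (5, 0), (5, 1), (5, 2), (5, 3), (6, 0), (6, 1), (6, 2), (6, 3)]

Answer: ....
OOOO
OOOO
OOOO
OOOO
OOOO
OOOO
....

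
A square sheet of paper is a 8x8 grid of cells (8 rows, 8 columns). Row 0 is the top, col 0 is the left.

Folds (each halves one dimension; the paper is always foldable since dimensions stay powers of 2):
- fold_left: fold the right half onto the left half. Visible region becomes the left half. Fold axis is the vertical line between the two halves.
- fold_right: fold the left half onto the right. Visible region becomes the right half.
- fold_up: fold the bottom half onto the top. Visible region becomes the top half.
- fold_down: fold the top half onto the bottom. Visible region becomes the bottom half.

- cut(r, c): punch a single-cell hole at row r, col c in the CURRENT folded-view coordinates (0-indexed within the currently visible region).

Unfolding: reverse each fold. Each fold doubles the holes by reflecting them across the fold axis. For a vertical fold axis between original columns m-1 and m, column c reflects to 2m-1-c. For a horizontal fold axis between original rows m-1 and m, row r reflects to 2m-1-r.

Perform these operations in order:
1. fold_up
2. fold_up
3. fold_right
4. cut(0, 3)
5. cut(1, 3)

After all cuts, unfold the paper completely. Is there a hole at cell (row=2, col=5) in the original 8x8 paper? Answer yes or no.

Answer: no

Derivation:
Op 1 fold_up: fold axis h@4; visible region now rows[0,4) x cols[0,8) = 4x8
Op 2 fold_up: fold axis h@2; visible region now rows[0,2) x cols[0,8) = 2x8
Op 3 fold_right: fold axis v@4; visible region now rows[0,2) x cols[4,8) = 2x4
Op 4 cut(0, 3): punch at orig (0,7); cuts so far [(0, 7)]; region rows[0,2) x cols[4,8) = 2x4
Op 5 cut(1, 3): punch at orig (1,7); cuts so far [(0, 7), (1, 7)]; region rows[0,2) x cols[4,8) = 2x4
Unfold 1 (reflect across v@4): 4 holes -> [(0, 0), (0, 7), (1, 0), (1, 7)]
Unfold 2 (reflect across h@2): 8 holes -> [(0, 0), (0, 7), (1, 0), (1, 7), (2, 0), (2, 7), (3, 0), (3, 7)]
Unfold 3 (reflect across h@4): 16 holes -> [(0, 0), (0, 7), (1, 0), (1, 7), (2, 0), (2, 7), (3, 0), (3, 7), (4, 0), (4, 7), (5, 0), (5, 7), (6, 0), (6, 7), (7, 0), (7, 7)]
Holes: [(0, 0), (0, 7), (1, 0), (1, 7), (2, 0), (2, 7), (3, 0), (3, 7), (4, 0), (4, 7), (5, 0), (5, 7), (6, 0), (6, 7), (7, 0), (7, 7)]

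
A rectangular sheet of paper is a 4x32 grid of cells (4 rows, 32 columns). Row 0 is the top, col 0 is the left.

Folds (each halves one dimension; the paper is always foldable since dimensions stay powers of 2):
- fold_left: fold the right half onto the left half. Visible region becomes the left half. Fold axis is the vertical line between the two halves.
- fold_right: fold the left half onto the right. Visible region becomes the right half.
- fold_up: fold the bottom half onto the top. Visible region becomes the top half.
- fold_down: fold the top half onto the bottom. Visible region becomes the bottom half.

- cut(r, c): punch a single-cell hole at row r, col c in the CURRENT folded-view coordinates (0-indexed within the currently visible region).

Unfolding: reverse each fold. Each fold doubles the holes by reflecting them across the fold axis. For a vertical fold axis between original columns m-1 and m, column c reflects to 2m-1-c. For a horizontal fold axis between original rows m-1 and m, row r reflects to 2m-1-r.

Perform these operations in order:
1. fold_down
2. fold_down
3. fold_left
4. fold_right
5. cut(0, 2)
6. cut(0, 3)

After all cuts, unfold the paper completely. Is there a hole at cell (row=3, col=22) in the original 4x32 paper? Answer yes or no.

Answer: no

Derivation:
Op 1 fold_down: fold axis h@2; visible region now rows[2,4) x cols[0,32) = 2x32
Op 2 fold_down: fold axis h@3; visible region now rows[3,4) x cols[0,32) = 1x32
Op 3 fold_left: fold axis v@16; visible region now rows[3,4) x cols[0,16) = 1x16
Op 4 fold_right: fold axis v@8; visible region now rows[3,4) x cols[8,16) = 1x8
Op 5 cut(0, 2): punch at orig (3,10); cuts so far [(3, 10)]; region rows[3,4) x cols[8,16) = 1x8
Op 6 cut(0, 3): punch at orig (3,11); cuts so far [(3, 10), (3, 11)]; region rows[3,4) x cols[8,16) = 1x8
Unfold 1 (reflect across v@8): 4 holes -> [(3, 4), (3, 5), (3, 10), (3, 11)]
Unfold 2 (reflect across v@16): 8 holes -> [(3, 4), (3, 5), (3, 10), (3, 11), (3, 20), (3, 21), (3, 26), (3, 27)]
Unfold 3 (reflect across h@3): 16 holes -> [(2, 4), (2, 5), (2, 10), (2, 11), (2, 20), (2, 21), (2, 26), (2, 27), (3, 4), (3, 5), (3, 10), (3, 11), (3, 20), (3, 21), (3, 26), (3, 27)]
Unfold 4 (reflect across h@2): 32 holes -> [(0, 4), (0, 5), (0, 10), (0, 11), (0, 20), (0, 21), (0, 26), (0, 27), (1, 4), (1, 5), (1, 10), (1, 11), (1, 20), (1, 21), (1, 26), (1, 27), (2, 4), (2, 5), (2, 10), (2, 11), (2, 20), (2, 21), (2, 26), (2, 27), (3, 4), (3, 5), (3, 10), (3, 11), (3, 20), (3, 21), (3, 26), (3, 27)]
Holes: [(0, 4), (0, 5), (0, 10), (0, 11), (0, 20), (0, 21), (0, 26), (0, 27), (1, 4), (1, 5), (1, 10), (1, 11), (1, 20), (1, 21), (1, 26), (1, 27), (2, 4), (2, 5), (2, 10), (2, 11), (2, 20), (2, 21), (2, 26), (2, 27), (3, 4), (3, 5), (3, 10), (3, 11), (3, 20), (3, 21), (3, 26), (3, 27)]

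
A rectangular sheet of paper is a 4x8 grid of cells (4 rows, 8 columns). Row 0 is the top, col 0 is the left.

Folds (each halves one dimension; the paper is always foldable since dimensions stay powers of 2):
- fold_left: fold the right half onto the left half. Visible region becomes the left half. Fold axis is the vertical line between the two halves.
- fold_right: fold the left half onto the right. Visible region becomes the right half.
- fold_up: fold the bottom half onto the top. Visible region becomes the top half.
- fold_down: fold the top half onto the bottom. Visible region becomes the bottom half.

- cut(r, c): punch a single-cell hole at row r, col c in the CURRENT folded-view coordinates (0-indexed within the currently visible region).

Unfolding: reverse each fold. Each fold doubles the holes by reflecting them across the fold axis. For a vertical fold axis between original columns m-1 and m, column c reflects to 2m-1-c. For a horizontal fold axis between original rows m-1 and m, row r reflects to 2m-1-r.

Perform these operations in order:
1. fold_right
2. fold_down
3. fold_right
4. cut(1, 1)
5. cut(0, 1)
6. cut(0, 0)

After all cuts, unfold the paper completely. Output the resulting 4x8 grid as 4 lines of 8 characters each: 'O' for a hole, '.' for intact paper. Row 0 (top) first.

Op 1 fold_right: fold axis v@4; visible region now rows[0,4) x cols[4,8) = 4x4
Op 2 fold_down: fold axis h@2; visible region now rows[2,4) x cols[4,8) = 2x4
Op 3 fold_right: fold axis v@6; visible region now rows[2,4) x cols[6,8) = 2x2
Op 4 cut(1, 1): punch at orig (3,7); cuts so far [(3, 7)]; region rows[2,4) x cols[6,8) = 2x2
Op 5 cut(0, 1): punch at orig (2,7); cuts so far [(2, 7), (3, 7)]; region rows[2,4) x cols[6,8) = 2x2
Op 6 cut(0, 0): punch at orig (2,6); cuts so far [(2, 6), (2, 7), (3, 7)]; region rows[2,4) x cols[6,8) = 2x2
Unfold 1 (reflect across v@6): 6 holes -> [(2, 4), (2, 5), (2, 6), (2, 7), (3, 4), (3, 7)]
Unfold 2 (reflect across h@2): 12 holes -> [(0, 4), (0, 7), (1, 4), (1, 5), (1, 6), (1, 7), (2, 4), (2, 5), (2, 6), (2, 7), (3, 4), (3, 7)]
Unfold 3 (reflect across v@4): 24 holes -> [(0, 0), (0, 3), (0, 4), (0, 7), (1, 0), (1, 1), (1, 2), (1, 3), (1, 4), (1, 5), (1, 6), (1, 7), (2, 0), (2, 1), (2, 2), (2, 3), (2, 4), (2, 5), (2, 6), (2, 7), (3, 0), (3, 3), (3, 4), (3, 7)]

Answer: O..OO..O
OOOOOOOO
OOOOOOOO
O..OO..O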